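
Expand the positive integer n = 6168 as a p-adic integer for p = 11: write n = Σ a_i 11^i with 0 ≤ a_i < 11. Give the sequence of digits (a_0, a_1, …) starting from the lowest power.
(a_0, a_1, …) = (8, 10, 6, 4)

Repeated division by 11 gives the digits low-to-high: 6168 = 8 + 10·11^1 + 6·11^2 + 4·11^3. Digit sequence: (8, 10, 6, 4).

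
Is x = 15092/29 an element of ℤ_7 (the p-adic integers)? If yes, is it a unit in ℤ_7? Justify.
x ∈ ℤ_7 but not a unit; v_7(x) = 3 > 0

ℤ_7 = {x ∈ ℚ_7 : v_7(x) ≥ 0} and ℤ_7^× = {x ∈ ℤ_7 : v_7(x) = 0}. Here v_7(15092/29) = v_7(num) − v_7(den) = 3; compare against these criteria.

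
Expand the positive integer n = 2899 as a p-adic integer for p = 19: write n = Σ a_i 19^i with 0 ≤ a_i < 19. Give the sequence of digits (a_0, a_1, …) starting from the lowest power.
(a_0, a_1, …) = (11, 0, 8)

Repeated division by 19 gives the digits low-to-high: 2899 = 11 + 8·19^2. Digit sequence: (11, 0, 8).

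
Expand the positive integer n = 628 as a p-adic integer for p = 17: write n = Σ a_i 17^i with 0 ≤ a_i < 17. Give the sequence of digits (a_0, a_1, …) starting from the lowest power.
(a_0, a_1, …) = (16, 2, 2)

Repeated division by 17 gives the digits low-to-high: 628 = 16 + 2·17^1 + 2·17^2. Digit sequence: (16, 2, 2).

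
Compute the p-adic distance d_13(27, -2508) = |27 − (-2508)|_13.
d_13(27, -2508) = 1/169

Step 1 — x − y = 27 − (-2508) = 2535. Step 2 — v_13(2535) = 2 (factor: 2535 = (13^2 · 15); the sign does not affect v_p). Step 3 — |x − y|_13 = 13^{-2} = 1/169.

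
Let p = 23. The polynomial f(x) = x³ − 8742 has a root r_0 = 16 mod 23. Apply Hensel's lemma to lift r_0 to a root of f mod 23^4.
r_3 = 28628 (mod 279841)

Hensel: r_{i+1} = r_i − f(r_i)/f′(r_i) mod 23^{i+2}, where f′(x) = 3x². Iterate:
  r_0 = 16 (mod 23)
  r_1 = 62 (mod 529)
  r_2 = 4294 (mod 12167)
  r_3 = 28628 (mod 279841)
Final: r = 28628 with f(r) ≡ 0 mod 23^4.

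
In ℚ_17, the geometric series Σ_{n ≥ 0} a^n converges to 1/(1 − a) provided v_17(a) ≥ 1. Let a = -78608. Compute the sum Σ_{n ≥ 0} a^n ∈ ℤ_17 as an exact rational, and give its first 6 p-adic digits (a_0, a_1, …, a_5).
Σ a^n = 1/(1 − a) = 1/78609;  first 6 digits = (1, 0, 0, 1, 16, 16)

v_17(a) = 3 ≥ 1, so the series converges in ℤ_17 to 1/(1 − a) = 1/(1 − (-78608)) = 1/78609. Expand this rational in ℤ_17: compute digits iteratively via d_i = x_i mod 17, x_{i+1} = (x_i − d_i)/17. The first 6 digits are (1, 0, 0, 1, 16, 16).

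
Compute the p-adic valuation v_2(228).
v_2(228) = 2

v_2(n) is the largest exponent k such that 2^k divides n. Factor out: 228 = 2^2 · 57. (Sign doesn't affect v_p.) So v_2(228) = 2.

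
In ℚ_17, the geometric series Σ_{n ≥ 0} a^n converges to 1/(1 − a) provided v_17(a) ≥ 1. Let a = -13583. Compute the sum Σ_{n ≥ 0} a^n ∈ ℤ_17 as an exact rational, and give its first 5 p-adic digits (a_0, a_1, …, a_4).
Σ a^n = 1/(1 − a) = 1/13584;  first 5 digits = (1, 0, 4, 14, 15)

v_17(a) = 2 ≥ 1, so the series converges in ℤ_17 to 1/(1 − a) = 1/(1 − (-13583)) = 1/13584. Expand this rational in ℤ_17: compute digits iteratively via d_i = x_i mod 17, x_{i+1} = (x_i − d_i)/17. The first 5 digits are (1, 0, 4, 14, 15).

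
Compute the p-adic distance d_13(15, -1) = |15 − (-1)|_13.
d_13(15, -1) = 1

Step 1 — x − y = 15 − (-1) = 16. Step 2 — v_13(16) = 0 (factor: 16 = (13^0 · 16); the sign does not affect v_p). Step 3 — |x − y|_13 = 13^{0} = 1.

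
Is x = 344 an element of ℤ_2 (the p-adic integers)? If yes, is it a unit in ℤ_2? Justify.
x ∈ ℤ_2 but not a unit; v_2(x) = 3 > 0

ℤ_2 = {x ∈ ℚ_2 : v_2(x) ≥ 0} and ℤ_2^× = {x ∈ ℤ_2 : v_2(x) = 0}. Here v_2(344) = v_2(num) − v_2(den) = 3; compare against these criteria.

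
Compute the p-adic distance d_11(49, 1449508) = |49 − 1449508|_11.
d_11(49, 1449508) = 1/161051

Step 1 — x − y = 49 − 1449508 = -1449459. Step 2 — v_11(-1449459) = 5 (factor: -1449459 = −(11^5 · 9); the sign does not affect v_p). Step 3 — |x − y|_11 = 11^{-5} = 1/161051.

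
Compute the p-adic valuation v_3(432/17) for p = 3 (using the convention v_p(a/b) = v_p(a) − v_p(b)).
v_3(432/17) = 3

Factor powers of 3 from the numerator and denominator of the reduced fraction: 432 = 3^3 · 16 and 17 = 3^0 · 17. Apply v_p(a/b) = v_p(a) − v_p(b): v_3(432/17) = 3 − 0 = 3.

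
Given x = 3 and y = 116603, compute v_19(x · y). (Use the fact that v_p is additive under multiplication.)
v_19(349809) = 3

v_p(x) = 0 (factor: 3 = 19^0 · 3); v_p(y) = 3 (factor: 116603 = 19^3 · 17). Additivity: v_p(xy) = v_p(x) + v_p(y) = 0 + 3 = 3. (Direct check: xy = 349809 = 19^3 · (51).)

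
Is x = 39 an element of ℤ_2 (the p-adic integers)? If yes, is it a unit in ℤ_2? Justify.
x ∈ ℤ_2^× (unit); v_2(x) = 0

ℤ_2 = {x ∈ ℚ_2 : v_2(x) ≥ 0} and ℤ_2^× = {x ∈ ℤ_2 : v_2(x) = 0}. Here v_2(39) = v_2(num) − v_2(den) = 0; compare against these criteria.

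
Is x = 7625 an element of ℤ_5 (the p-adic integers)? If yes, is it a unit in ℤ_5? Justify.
x ∈ ℤ_5 but not a unit; v_5(x) = 3 > 0

ℤ_5 = {x ∈ ℚ_5 : v_5(x) ≥ 0} and ℤ_5^× = {x ∈ ℤ_5 : v_5(x) = 0}. Here v_5(7625) = v_5(num) − v_5(den) = 3; compare against these criteria.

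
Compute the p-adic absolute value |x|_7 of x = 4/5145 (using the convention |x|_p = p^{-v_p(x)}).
|4/5145|_7 = 343

Step 1 — compute v_7(x) by factoring powers of 7 out of the numerator and denominator: v_7(4/5145) = -3. Step 2 — apply |x|_p = p^{-v_p(x)} = 7^{3} = 343.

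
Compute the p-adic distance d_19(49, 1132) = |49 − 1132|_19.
d_19(49, 1132) = 1/361

Step 1 — x − y = 49 − 1132 = -1083. Step 2 — v_19(-1083) = 2 (factor: -1083 = −(19^2 · 3); the sign does not affect v_p). Step 3 — |x − y|_19 = 19^{-2} = 1/361.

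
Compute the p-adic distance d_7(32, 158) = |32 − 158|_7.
d_7(32, 158) = 1/7

Step 1 — x − y = 32 − 158 = -126. Step 2 — v_7(-126) = 1 (factor: -126 = −(7^1 · 18); the sign does not affect v_p). Step 3 — |x − y|_7 = 7^{-1} = 1/7.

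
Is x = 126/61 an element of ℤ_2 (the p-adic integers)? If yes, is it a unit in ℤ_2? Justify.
x ∈ ℤ_2 but not a unit; v_2(x) = 1 > 0

ℤ_2 = {x ∈ ℚ_2 : v_2(x) ≥ 0} and ℤ_2^× = {x ∈ ℤ_2 : v_2(x) = 0}. Here v_2(126/61) = v_2(num) − v_2(den) = 1; compare against these criteria.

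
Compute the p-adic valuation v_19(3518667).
v_19(3518667) = 4

v_19(n) is the largest exponent k such that 19^k divides n. Factor out: 3518667 = 19^4 · 27. (Sign doesn't affect v_p.) So v_19(3518667) = 4.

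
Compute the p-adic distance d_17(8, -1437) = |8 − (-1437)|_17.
d_17(8, -1437) = 1/289

Step 1 — x − y = 8 − (-1437) = 1445. Step 2 — v_17(1445) = 2 (factor: 1445 = (17^2 · 5); the sign does not affect v_p). Step 3 — |x − y|_17 = 17^{-2} = 1/289.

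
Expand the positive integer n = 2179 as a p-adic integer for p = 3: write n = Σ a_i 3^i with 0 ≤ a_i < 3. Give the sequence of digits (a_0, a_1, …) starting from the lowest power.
(a_0, a_1, …) = (1, 0, 2, 2, 2, 2, 2)

Repeated division by 3 gives the digits low-to-high: 2179 = 1 + 2·3^2 + 2·3^3 + 2·3^4 + 2·3^5 + 2·3^6. Digit sequence: (1, 0, 2, 2, 2, 2, 2).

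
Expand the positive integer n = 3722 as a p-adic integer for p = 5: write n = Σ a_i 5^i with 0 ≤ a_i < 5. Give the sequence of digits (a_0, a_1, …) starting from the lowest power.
(a_0, a_1, …) = (2, 4, 3, 4, 0, 1)

Repeated division by 5 gives the digits low-to-high: 3722 = 2 + 4·5^1 + 3·5^2 + 4·5^3 + 1·5^5. Digit sequence: (2, 4, 3, 4, 0, 1).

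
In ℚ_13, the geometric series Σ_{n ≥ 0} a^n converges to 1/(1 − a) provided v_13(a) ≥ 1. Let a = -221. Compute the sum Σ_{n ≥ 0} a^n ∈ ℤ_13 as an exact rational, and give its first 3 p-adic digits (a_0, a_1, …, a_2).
Σ a^n = 1/(1 − a) = 1/222;  first 3 digits = (1, 9, 1)

v_13(a) = 1 ≥ 1, so the series converges in ℤ_13 to 1/(1 − a) = 1/(1 − (-221)) = 1/222. Expand this rational in ℤ_13: compute digits iteratively via d_i = x_i mod 13, x_{i+1} = (x_i − d_i)/13. The first 3 digits are (1, 9, 1).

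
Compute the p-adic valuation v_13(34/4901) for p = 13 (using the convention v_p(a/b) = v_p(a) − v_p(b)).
v_13(34/4901) = -2

Factor powers of 13 from the numerator and denominator of the reduced fraction: 34 = 13^0 · 34 and 4901 = 13^2 · 29. Apply v_p(a/b) = v_p(a) − v_p(b): v_13(34/4901) = 0 − 2 = -2.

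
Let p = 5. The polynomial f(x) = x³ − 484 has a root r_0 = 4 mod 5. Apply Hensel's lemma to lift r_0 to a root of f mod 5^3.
r_2 = 19 (mod 125)

Hensel: r_{i+1} = r_i − f(r_i)/f′(r_i) mod 5^{i+2}, where f′(x) = 3x². Iterate:
  r_0 = 4 (mod 5)
  r_1 = 19 (mod 25)
  r_2 = 19 (mod 125)
Final: r = 19 with f(r) ≡ 0 mod 5^3.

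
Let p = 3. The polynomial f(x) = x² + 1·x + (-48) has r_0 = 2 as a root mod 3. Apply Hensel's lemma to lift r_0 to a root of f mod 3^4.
r_3 = 14 (mod 81)

Hensel: r_{i+1} = r_i − f(r_i)·(f′(r_i))^{-1} mod 3^{i+2}, f′(x) = 2x + 1. Iterate:
  r_0 = 2 (mod 3)
  r_1 = 5 (mod 9)
  r_2 = 14 (mod 27)
  r_3 = 14 (mod 81)
Final: r = 14 satisfies f(r) ≡ 0 mod 3^4.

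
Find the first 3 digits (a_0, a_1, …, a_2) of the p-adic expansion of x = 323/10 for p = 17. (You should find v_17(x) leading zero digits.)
(a_0, …, a_2) = (0, 7, 15)

v_17(323/10) = 1, so a_0 = ... = a_0 = 0. Factor out: x = 17^1 · u with u = 19/10 a unit in ℤ_17. Expand u iteratively via a_{v+i} = u_i mod 17, u_{i+1} = (u_i − a_{v+i})/17:
  u_0 = 19/10;  a_1 = 7;  u_1 = (u_0 − 7)/17 = -3/10
  u_1 = -3/10;  a_2 = 15;  u_2 = (u_1 − 15)/17 = -9/10
Digits: (0, 7, 15).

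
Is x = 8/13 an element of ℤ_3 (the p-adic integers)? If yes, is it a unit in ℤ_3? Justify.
x ∈ ℤ_3^× (unit); v_3(x) = 0

ℤ_3 = {x ∈ ℚ_3 : v_3(x) ≥ 0} and ℤ_3^× = {x ∈ ℤ_3 : v_3(x) = 0}. Here v_3(8/13) = v_3(num) − v_3(den) = 0; compare against these criteria.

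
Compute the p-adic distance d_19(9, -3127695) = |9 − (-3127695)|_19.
d_19(9, -3127695) = 1/130321

Step 1 — x − y = 9 − (-3127695) = 3127704. Step 2 — v_19(3127704) = 4 (factor: 3127704 = (19^4 · 24); the sign does not affect v_p). Step 3 — |x − y|_19 = 19^{-4} = 1/130321.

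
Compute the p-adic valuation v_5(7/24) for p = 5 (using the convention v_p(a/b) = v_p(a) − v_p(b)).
v_5(7/24) = 0

Factor powers of 5 from the numerator and denominator of the reduced fraction: 7 = 5^0 · 7 and 24 = 5^0 · 24. Apply v_p(a/b) = v_p(a) − v_p(b): v_5(7/24) = 0 − 0 = 0.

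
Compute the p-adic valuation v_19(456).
v_19(456) = 1

v_19(n) is the largest exponent k such that 19^k divides n. Factor out: 456 = 19^1 · 24. (Sign doesn't affect v_p.) So v_19(456) = 1.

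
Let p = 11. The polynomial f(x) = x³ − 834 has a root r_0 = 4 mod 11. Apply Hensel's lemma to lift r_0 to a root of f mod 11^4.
r_3 = 4371 (mod 14641)

Hensel: r_{i+1} = r_i − f(r_i)/f′(r_i) mod 11^{i+2}, where f′(x) = 3x². Iterate:
  r_0 = 4 (mod 11)
  r_1 = 15 (mod 121)
  r_2 = 378 (mod 1331)
  r_3 = 4371 (mod 14641)
Final: r = 4371 with f(r) ≡ 0 mod 11^4.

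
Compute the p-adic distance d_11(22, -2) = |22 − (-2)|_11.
d_11(22, -2) = 1

Step 1 — x − y = 22 − (-2) = 24. Step 2 — v_11(24) = 0 (factor: 24 = (11^0 · 24); the sign does not affect v_p). Step 3 — |x − y|_11 = 11^{0} = 1.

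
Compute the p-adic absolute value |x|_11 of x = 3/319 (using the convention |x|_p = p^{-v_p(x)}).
|3/319|_11 = 11

Step 1 — compute v_11(x) by factoring powers of 11 out of the numerator and denominator: v_11(3/319) = -1. Step 2 — apply |x|_p = p^{-v_p(x)} = 11^{1} = 11.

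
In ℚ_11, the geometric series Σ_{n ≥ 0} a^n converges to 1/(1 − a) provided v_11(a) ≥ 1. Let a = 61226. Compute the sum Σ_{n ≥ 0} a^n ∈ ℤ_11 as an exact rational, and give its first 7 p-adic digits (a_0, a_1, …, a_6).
Σ a^n = 1/(1 − a) = -1/61225;  first 7 digits = (1, 0, 0, 2, 4, 0, 4)

v_11(a) = 3 ≥ 1, so the series converges in ℤ_11 to 1/(1 − a) = 1/(1 − 61226) = -1/61225. Expand this rational in ℤ_11: compute digits iteratively via d_i = x_i mod 11, x_{i+1} = (x_i − d_i)/11. The first 7 digits are (1, 0, 0, 2, 4, 0, 4).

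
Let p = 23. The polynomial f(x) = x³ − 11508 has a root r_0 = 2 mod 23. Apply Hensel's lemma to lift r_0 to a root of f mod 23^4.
r_3 = 125099 (mod 279841)

Hensel: r_{i+1} = r_i − f(r_i)/f′(r_i) mod 23^{i+2}, where f′(x) = 3x². Iterate:
  r_0 = 2 (mod 23)
  r_1 = 255 (mod 529)
  r_2 = 3429 (mod 12167)
  r_3 = 125099 (mod 279841)
Final: r = 125099 with f(r) ≡ 0 mod 23^4.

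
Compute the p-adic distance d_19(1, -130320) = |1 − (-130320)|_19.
d_19(1, -130320) = 1/130321

Step 1 — x − y = 1 − (-130320) = 130321. Step 2 — v_19(130321) = 4 (factor: 130321 = (19^4 · 1); the sign does not affect v_p). Step 3 — |x − y|_19 = 19^{-4} = 1/130321.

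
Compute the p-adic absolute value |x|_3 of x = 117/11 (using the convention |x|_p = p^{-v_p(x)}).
|117/11|_3 = 1/9

Step 1 — compute v_3(x) by factoring powers of 3 out of the numerator and denominator: v_3(117/11) = 2. Step 2 — apply |x|_p = p^{-v_p(x)} = 3^{-2} = 1/9.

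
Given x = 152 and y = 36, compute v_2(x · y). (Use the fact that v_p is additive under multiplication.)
v_2(5472) = 5

v_p(x) = 3 (factor: 152 = 2^3 · 19); v_p(y) = 2 (factor: 36 = 2^2 · 9). Additivity: v_p(xy) = v_p(x) + v_p(y) = 3 + 2 = 5. (Direct check: xy = 5472 = 2^5 · (171).)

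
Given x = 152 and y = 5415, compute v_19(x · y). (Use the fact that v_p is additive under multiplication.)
v_19(823080) = 3

v_p(x) = 1 (factor: 152 = 19^1 · 8); v_p(y) = 2 (factor: 5415 = 19^2 · 15). Additivity: v_p(xy) = v_p(x) + v_p(y) = 1 + 2 = 3. (Direct check: xy = 823080 = 19^3 · (120).)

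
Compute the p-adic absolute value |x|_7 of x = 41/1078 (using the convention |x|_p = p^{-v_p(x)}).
|41/1078|_7 = 49

Step 1 — compute v_7(x) by factoring powers of 7 out of the numerator and denominator: v_7(41/1078) = -2. Step 2 — apply |x|_p = p^{-v_p(x)} = 7^{2} = 49.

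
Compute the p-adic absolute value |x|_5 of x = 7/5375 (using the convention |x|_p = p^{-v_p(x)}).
|7/5375|_5 = 125

Step 1 — compute v_5(x) by factoring powers of 5 out of the numerator and denominator: v_5(7/5375) = -3. Step 2 — apply |x|_p = p^{-v_p(x)} = 5^{3} = 125.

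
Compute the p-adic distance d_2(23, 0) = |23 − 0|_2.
d_2(23, 0) = 1

Step 1 — x − y = 23 − 0 = 23. Step 2 — v_2(23) = 0 (factor: 23 = (2^0 · 23); the sign does not affect v_p). Step 3 — |x − y|_2 = 2^{0} = 1.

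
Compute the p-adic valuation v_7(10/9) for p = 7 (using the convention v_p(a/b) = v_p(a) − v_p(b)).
v_7(10/9) = 0

Factor powers of 7 from the numerator and denominator of the reduced fraction: 10 = 7^0 · 10 and 9 = 7^0 · 9. Apply v_p(a/b) = v_p(a) − v_p(b): v_7(10/9) = 0 − 0 = 0.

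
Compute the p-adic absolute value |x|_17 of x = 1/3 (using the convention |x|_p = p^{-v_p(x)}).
|1/3|_17 = 1

Step 1 — compute v_17(x) by factoring powers of 17 out of the numerator and denominator: v_17(1/3) = 0. Step 2 — apply |x|_p = p^{-v_p(x)} = 17^{0} = 1.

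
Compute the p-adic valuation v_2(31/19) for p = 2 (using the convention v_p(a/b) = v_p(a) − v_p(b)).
v_2(31/19) = 0

Factor powers of 2 from the numerator and denominator of the reduced fraction: 31 = 2^0 · 31 and 19 = 2^0 · 19. Apply v_p(a/b) = v_p(a) − v_p(b): v_2(31/19) = 0 − 0 = 0.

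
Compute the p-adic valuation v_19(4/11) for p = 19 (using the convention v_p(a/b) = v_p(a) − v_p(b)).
v_19(4/11) = 0

Factor powers of 19 from the numerator and denominator of the reduced fraction: 4 = 19^0 · 4 and 11 = 19^0 · 11. Apply v_p(a/b) = v_p(a) − v_p(b): v_19(4/11) = 0 − 0 = 0.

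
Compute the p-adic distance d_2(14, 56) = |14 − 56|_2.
d_2(14, 56) = 1/2

Step 1 — x − y = 14 − 56 = -42. Step 2 — v_2(-42) = 1 (factor: -42 = −(2^1 · 21); the sign does not affect v_p). Step 3 — |x − y|_2 = 2^{-1} = 1/2.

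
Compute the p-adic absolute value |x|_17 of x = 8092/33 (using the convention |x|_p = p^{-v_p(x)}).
|8092/33|_17 = 1/289

Step 1 — compute v_17(x) by factoring powers of 17 out of the numerator and denominator: v_17(8092/33) = 2. Step 2 — apply |x|_p = p^{-v_p(x)} = 17^{-2} = 1/289.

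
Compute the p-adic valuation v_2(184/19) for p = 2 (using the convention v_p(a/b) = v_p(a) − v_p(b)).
v_2(184/19) = 3

Factor powers of 2 from the numerator and denominator of the reduced fraction: 184 = 2^3 · 23 and 19 = 2^0 · 19. Apply v_p(a/b) = v_p(a) − v_p(b): v_2(184/19) = 3 − 0 = 3.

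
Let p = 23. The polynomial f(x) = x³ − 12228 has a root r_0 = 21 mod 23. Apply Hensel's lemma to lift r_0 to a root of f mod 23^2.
r_1 = 136 (mod 529)

Hensel: r_{i+1} = r_i − f(r_i)/f′(r_i) mod 23^{i+2}, where f′(x) = 3x². Iterate:
  r_0 = 21 (mod 23)
  r_1 = 136 (mod 529)
Final: r = 136 with f(r) ≡ 0 mod 23^2.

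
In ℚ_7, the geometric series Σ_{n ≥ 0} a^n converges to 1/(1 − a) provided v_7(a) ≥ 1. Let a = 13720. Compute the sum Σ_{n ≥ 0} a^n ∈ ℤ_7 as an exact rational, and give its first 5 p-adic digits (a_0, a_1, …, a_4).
Σ a^n = 1/(1 − a) = -1/13719;  first 5 digits = (1, 0, 0, 5, 5)

v_7(a) = 3 ≥ 1, so the series converges in ℤ_7 to 1/(1 − a) = 1/(1 − 13720) = -1/13719. Expand this rational in ℤ_7: compute digits iteratively via d_i = x_i mod 7, x_{i+1} = (x_i − d_i)/7. The first 5 digits are (1, 0, 0, 5, 5).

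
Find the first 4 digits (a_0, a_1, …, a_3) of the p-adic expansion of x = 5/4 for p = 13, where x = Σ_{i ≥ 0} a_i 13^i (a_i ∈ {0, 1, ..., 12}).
(a_0, …, a_3) = (11, 9, 9, 9)

v_13(5/4) = 0 (numerator and denominator both coprime to 13), so x ∈ ℤ_13^×. Compute digits iteratively via a_i = x_i mod 13, x_{i+1} = (x_i − a_i)/13, with x_0 = x:
  x_0 = 5/4;  a_0 = 11;  x_1 = (x_0 − 11)/13 = -3/4
  x_1 = -3/4;  a_1 = 9;  x_2 = (x_1 − 9)/13 = -3/4
  x_2 = -3/4;  a_2 = 9;  x_3 = (x_2 − 9)/13 = -3/4
  x_3 = -3/4;  a_3 = 9;  x_4 = (x_3 − 9)/13 = -3/4
Digits: (11, 9, 9, 9).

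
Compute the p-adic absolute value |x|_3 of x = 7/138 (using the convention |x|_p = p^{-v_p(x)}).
|7/138|_3 = 3

Step 1 — compute v_3(x) by factoring powers of 3 out of the numerator and denominator: v_3(7/138) = -1. Step 2 — apply |x|_p = p^{-v_p(x)} = 3^{1} = 3.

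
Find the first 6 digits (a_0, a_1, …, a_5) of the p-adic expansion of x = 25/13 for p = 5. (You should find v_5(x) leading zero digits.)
(a_0, …, a_5) = (0, 0, 2, 0, 3, 4)

v_5(25/13) = 2, so a_0 = ... = a_1 = 0. Factor out: x = 5^2 · u with u = 1/13 a unit in ℤ_5. Expand u iteratively via a_{v+i} = u_i mod 5, u_{i+1} = (u_i − a_{v+i})/5:
  u_0 = 1/13;  a_2 = 2;  u_1 = (u_0 − 2)/5 = -5/13
  u_1 = -5/13;  a_3 = 0;  u_2 = (u_1 − 0)/5 = -1/13
  u_2 = -1/13;  a_4 = 3;  u_3 = (u_2 − 3)/5 = -8/13
  u_3 = -8/13;  a_5 = 4;  u_4 = (u_3 − 4)/5 = -12/13
Digits: (0, 0, 2, 0, 3, 4).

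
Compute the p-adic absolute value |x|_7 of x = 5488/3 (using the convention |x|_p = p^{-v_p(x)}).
|5488/3|_7 = 1/343

Step 1 — compute v_7(x) by factoring powers of 7 out of the numerator and denominator: v_7(5488/3) = 3. Step 2 — apply |x|_p = p^{-v_p(x)} = 7^{-3} = 1/343.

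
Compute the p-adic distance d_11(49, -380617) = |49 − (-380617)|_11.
d_11(49, -380617) = 1/14641

Step 1 — x − y = 49 − (-380617) = 380666. Step 2 — v_11(380666) = 4 (factor: 380666 = (11^4 · 26); the sign does not affect v_p). Step 3 — |x − y|_11 = 11^{-4} = 1/14641.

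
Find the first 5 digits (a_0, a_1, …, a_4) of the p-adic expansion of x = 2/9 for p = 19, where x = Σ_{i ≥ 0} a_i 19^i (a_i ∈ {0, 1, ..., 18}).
(a_0, …, a_4) = (15, 14, 14, 14, 14)

v_19(2/9) = 0 (numerator and denominator both coprime to 19), so x ∈ ℤ_19^×. Compute digits iteratively via a_i = x_i mod 19, x_{i+1} = (x_i − a_i)/19, with x_0 = x:
  x_0 = 2/9;  a_0 = 15;  x_1 = (x_0 − 15)/19 = -7/9
  x_1 = -7/9;  a_1 = 14;  x_2 = (x_1 − 14)/19 = -7/9
  x_2 = -7/9;  a_2 = 14;  x_3 = (x_2 − 14)/19 = -7/9
  x_3 = -7/9;  a_3 = 14;  x_4 = (x_3 − 14)/19 = -7/9
  x_4 = -7/9;  a_4 = 14;  x_5 = (x_4 − 14)/19 = -7/9
Digits: (15, 14, 14, 14, 14).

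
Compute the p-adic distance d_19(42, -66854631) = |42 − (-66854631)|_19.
d_19(42, -66854631) = 1/2476099

Step 1 — x − y = 42 − (-66854631) = 66854673. Step 2 — v_19(66854673) = 5 (factor: 66854673 = (19^5 · 27); the sign does not affect v_p). Step 3 — |x − y|_19 = 19^{-5} = 1/2476099.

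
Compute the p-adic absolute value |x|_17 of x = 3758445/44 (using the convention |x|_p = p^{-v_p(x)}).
|3758445/44|_17 = 1/83521

Step 1 — compute v_17(x) by factoring powers of 17 out of the numerator and denominator: v_17(3758445/44) = 4. Step 2 — apply |x|_p = p^{-v_p(x)} = 17^{-4} = 1/83521.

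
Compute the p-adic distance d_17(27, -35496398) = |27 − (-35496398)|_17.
d_17(27, -35496398) = 1/1419857

Step 1 — x − y = 27 − (-35496398) = 35496425. Step 2 — v_17(35496425) = 5 (factor: 35496425 = (17^5 · 25); the sign does not affect v_p). Step 3 — |x − y|_17 = 17^{-5} = 1/1419857.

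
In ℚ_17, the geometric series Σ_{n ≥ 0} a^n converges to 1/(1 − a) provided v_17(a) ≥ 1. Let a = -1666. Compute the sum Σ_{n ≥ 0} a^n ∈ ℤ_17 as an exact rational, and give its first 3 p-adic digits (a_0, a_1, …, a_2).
Σ a^n = 1/(1 − a) = 1/1667;  first 3 digits = (1, 4, 10)

v_17(a) = 1 ≥ 1, so the series converges in ℤ_17 to 1/(1 − a) = 1/(1 − (-1666)) = 1/1667. Expand this rational in ℤ_17: compute digits iteratively via d_i = x_i mod 17, x_{i+1} = (x_i − d_i)/17. The first 3 digits are (1, 4, 10).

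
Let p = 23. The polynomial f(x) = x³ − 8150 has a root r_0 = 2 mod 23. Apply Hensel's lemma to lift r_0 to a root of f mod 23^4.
r_3 = 127905 (mod 279841)

Hensel: r_{i+1} = r_i − f(r_i)/f′(r_i) mod 23^{i+2}, where f′(x) = 3x². Iterate:
  r_0 = 2 (mod 23)
  r_1 = 416 (mod 529)
  r_2 = 6235 (mod 12167)
  r_3 = 127905 (mod 279841)
Final: r = 127905 with f(r) ≡ 0 mod 23^4.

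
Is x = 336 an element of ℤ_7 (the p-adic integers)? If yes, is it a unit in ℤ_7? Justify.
x ∈ ℤ_7 but not a unit; v_7(x) = 1 > 0

ℤ_7 = {x ∈ ℚ_7 : v_7(x) ≥ 0} and ℤ_7^× = {x ∈ ℤ_7 : v_7(x) = 0}. Here v_7(336) = v_7(num) − v_7(den) = 1; compare against these criteria.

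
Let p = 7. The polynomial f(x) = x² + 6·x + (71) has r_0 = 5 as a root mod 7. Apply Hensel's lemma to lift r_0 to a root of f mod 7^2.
r_1 = 40 (mod 49)

Hensel: r_{i+1} = r_i − f(r_i)·(f′(r_i))^{-1} mod 7^{i+2}, f′(x) = 2x + 6. Iterate:
  r_0 = 5 (mod 7)
  r_1 = 40 (mod 49)
Final: r = 40 satisfies f(r) ≡ 0 mod 7^2.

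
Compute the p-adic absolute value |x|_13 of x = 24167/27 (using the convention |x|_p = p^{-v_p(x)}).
|24167/27|_13 = 1/2197

Step 1 — compute v_13(x) by factoring powers of 13 out of the numerator and denominator: v_13(24167/27) = 3. Step 2 — apply |x|_p = p^{-v_p(x)} = 13^{-3} = 1/2197.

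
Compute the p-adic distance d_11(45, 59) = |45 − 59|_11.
d_11(45, 59) = 1

Step 1 — x − y = 45 − 59 = -14. Step 2 — v_11(-14) = 0 (factor: -14 = −(11^0 · 14); the sign does not affect v_p). Step 3 — |x − y|_11 = 11^{0} = 1.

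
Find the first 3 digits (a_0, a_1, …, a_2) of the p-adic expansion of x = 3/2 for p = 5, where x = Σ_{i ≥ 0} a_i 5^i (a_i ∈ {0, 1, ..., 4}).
(a_0, …, a_2) = (4, 2, 2)

v_5(3/2) = 0 (numerator and denominator both coprime to 5), so x ∈ ℤ_5^×. Compute digits iteratively via a_i = x_i mod 5, x_{i+1} = (x_i − a_i)/5, with x_0 = x:
  x_0 = 3/2;  a_0 = 4;  x_1 = (x_0 − 4)/5 = -1/2
  x_1 = -1/2;  a_1 = 2;  x_2 = (x_1 − 2)/5 = -1/2
  x_2 = -1/2;  a_2 = 2;  x_3 = (x_2 − 2)/5 = -1/2
Digits: (4, 2, 2).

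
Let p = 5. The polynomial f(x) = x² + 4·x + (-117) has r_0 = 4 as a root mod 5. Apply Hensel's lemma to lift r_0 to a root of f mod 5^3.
r_2 = 9 (mod 125)

Hensel: r_{i+1} = r_i − f(r_i)·(f′(r_i))^{-1} mod 5^{i+2}, f′(x) = 2x + 4. Iterate:
  r_0 = 4 (mod 5)
  r_1 = 9 (mod 25)
  r_2 = 9 (mod 125)
Final: r = 9 satisfies f(r) ≡ 0 mod 5^3.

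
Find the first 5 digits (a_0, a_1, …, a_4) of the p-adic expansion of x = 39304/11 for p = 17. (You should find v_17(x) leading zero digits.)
(a_0, …, a_4) = (0, 0, 0, 10, 1)

v_17(39304/11) = 3, so a_0 = ... = a_2 = 0. Factor out: x = 17^3 · u with u = 8/11 a unit in ℤ_17. Expand u iteratively via a_{v+i} = u_i mod 17, u_{i+1} = (u_i − a_{v+i})/17:
  u_0 = 8/11;  a_3 = 10;  u_1 = (u_0 − 10)/17 = -6/11
  u_1 = -6/11;  a_4 = 1;  u_2 = (u_1 − 1)/17 = -1/11
Digits: (0, 0, 0, 10, 1).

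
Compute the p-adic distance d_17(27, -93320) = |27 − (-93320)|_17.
d_17(27, -93320) = 1/4913

Step 1 — x − y = 27 − (-93320) = 93347. Step 2 — v_17(93347) = 3 (factor: 93347 = (17^3 · 19); the sign does not affect v_p). Step 3 — |x − y|_17 = 17^{-3} = 1/4913.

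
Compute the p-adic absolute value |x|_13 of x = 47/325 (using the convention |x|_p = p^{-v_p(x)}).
|47/325|_13 = 13

Step 1 — compute v_13(x) by factoring powers of 13 out of the numerator and denominator: v_13(47/325) = -1. Step 2 — apply |x|_p = p^{-v_p(x)} = 13^{1} = 13.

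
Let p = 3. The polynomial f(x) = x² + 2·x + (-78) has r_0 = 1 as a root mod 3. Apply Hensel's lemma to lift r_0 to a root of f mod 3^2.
r_1 = 4 (mod 9)

Hensel: r_{i+1} = r_i − f(r_i)·(f′(r_i))^{-1} mod 3^{i+2}, f′(x) = 2x + 2. Iterate:
  r_0 = 1 (mod 3)
  r_1 = 4 (mod 9)
Final: r = 4 satisfies f(r) ≡ 0 mod 3^2.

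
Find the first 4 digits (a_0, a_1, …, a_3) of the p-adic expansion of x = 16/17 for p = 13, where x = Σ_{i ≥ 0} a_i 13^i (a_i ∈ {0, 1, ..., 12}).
(a_0, …, a_3) = (4, 12, 9, 0)

v_13(16/17) = 0 (numerator and denominator both coprime to 13), so x ∈ ℤ_13^×. Compute digits iteratively via a_i = x_i mod 13, x_{i+1} = (x_i − a_i)/13, with x_0 = x:
  x_0 = 16/17;  a_0 = 4;  x_1 = (x_0 − 4)/13 = -4/17
  x_1 = -4/17;  a_1 = 12;  x_2 = (x_1 − 12)/13 = -16/17
  x_2 = -16/17;  a_2 = 9;  x_3 = (x_2 − 9)/13 = -13/17
  x_3 = -13/17;  a_3 = 0;  x_4 = (x_3 − 0)/13 = -1/17
Digits: (4, 12, 9, 0).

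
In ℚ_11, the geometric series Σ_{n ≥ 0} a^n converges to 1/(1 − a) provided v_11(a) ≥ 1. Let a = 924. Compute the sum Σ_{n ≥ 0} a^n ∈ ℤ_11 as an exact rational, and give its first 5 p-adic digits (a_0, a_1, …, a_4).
Σ a^n = 1/(1 − a) = -1/923;  first 5 digits = (1, 7, 1, 6, 10)

v_11(a) = 1 ≥ 1, so the series converges in ℤ_11 to 1/(1 − a) = 1/(1 − 924) = -1/923. Expand this rational in ℤ_11: compute digits iteratively via d_i = x_i mod 11, x_{i+1} = (x_i − d_i)/11. The first 5 digits are (1, 7, 1, 6, 10).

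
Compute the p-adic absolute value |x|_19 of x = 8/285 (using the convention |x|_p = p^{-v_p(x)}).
|8/285|_19 = 19

Step 1 — compute v_19(x) by factoring powers of 19 out of the numerator and denominator: v_19(8/285) = -1. Step 2 — apply |x|_p = p^{-v_p(x)} = 19^{1} = 19.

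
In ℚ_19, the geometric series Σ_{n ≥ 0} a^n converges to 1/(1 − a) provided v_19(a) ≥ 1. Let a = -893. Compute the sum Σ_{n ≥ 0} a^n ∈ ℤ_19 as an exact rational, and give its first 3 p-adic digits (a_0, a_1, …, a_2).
Σ a^n = 1/(1 − a) = 1/894;  first 3 digits = (1, 10, 2)

v_19(a) = 1 ≥ 1, so the series converges in ℤ_19 to 1/(1 − a) = 1/(1 − (-893)) = 1/894. Expand this rational in ℤ_19: compute digits iteratively via d_i = x_i mod 19, x_{i+1} = (x_i − d_i)/19. The first 3 digits are (1, 10, 2).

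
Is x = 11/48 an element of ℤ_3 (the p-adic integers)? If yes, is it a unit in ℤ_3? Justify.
x ∉ ℤ_3 (v_3(x) = -1 < 0)

ℤ_3 = {x ∈ ℚ_3 : v_3(x) ≥ 0} and ℤ_3^× = {x ∈ ℤ_3 : v_3(x) = 0}. Here v_3(11/48) = v_3(num) − v_3(den) = -1; compare against these criteria.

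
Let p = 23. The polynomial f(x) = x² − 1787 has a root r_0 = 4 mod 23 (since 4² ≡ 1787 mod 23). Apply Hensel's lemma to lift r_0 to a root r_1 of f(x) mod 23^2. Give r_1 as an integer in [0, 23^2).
r_1 = 27 (mod 529)

Hensel's recurrence: r_{i+1} = r_i − f(r_i)·(f′(r_i))^{-1} mod 23^{i+2}, with f′(x) = 2x. Iterate:
  r_0 = 4 (mod 23)
  r_1 = 27 (mod 529)
Final: r_1 = 27, and one checks f(r_1) ≡ 0 mod 23^2.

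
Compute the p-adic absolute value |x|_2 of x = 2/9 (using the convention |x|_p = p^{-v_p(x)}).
|2/9|_2 = 1/2

Step 1 — compute v_2(x) by factoring powers of 2 out of the numerator and denominator: v_2(2/9) = 1. Step 2 — apply |x|_p = p^{-v_p(x)} = 2^{-1} = 1/2.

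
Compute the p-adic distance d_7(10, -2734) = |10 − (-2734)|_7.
d_7(10, -2734) = 1/343

Step 1 — x − y = 10 − (-2734) = 2744. Step 2 — v_7(2744) = 3 (factor: 2744 = (7^3 · 8); the sign does not affect v_p). Step 3 — |x − y|_7 = 7^{-3} = 1/343.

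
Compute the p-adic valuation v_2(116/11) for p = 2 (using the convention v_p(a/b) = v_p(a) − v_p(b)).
v_2(116/11) = 2

Factor powers of 2 from the numerator and denominator of the reduced fraction: 116 = 2^2 · 29 and 11 = 2^0 · 11. Apply v_p(a/b) = v_p(a) − v_p(b): v_2(116/11) = 2 − 0 = 2.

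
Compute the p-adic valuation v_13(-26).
v_13(-26) = 1

v_13(n) is the largest exponent k such that 13^k divides n. Factor out: -26 = -13^1 · 2. (Sign doesn't affect v_p.) So v_13(-26) = 1.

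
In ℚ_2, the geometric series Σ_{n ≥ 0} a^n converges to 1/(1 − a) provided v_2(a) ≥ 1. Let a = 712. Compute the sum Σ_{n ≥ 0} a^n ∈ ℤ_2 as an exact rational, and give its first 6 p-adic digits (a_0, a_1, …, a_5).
Σ a^n = 1/(1 − a) = -1/711;  first 6 digits = (1, 0, 0, 1, 0, 0)

v_2(a) = 3 ≥ 1, so the series converges in ℤ_2 to 1/(1 − a) = 1/(1 − 712) = -1/711. Expand this rational in ℤ_2: compute digits iteratively via d_i = x_i mod 2, x_{i+1} = (x_i − d_i)/2. The first 6 digits are (1, 0, 0, 1, 0, 0).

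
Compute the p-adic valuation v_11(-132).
v_11(-132) = 1

v_11(n) is the largest exponent k such that 11^k divides n. Factor out: -132 = -11^1 · 12. (Sign doesn't affect v_p.) So v_11(-132) = 1.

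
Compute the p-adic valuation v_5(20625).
v_5(20625) = 4

v_5(n) is the largest exponent k such that 5^k divides n. Factor out: 20625 = 5^4 · 33. (Sign doesn't affect v_p.) So v_5(20625) = 4.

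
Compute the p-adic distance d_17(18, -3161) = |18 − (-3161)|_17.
d_17(18, -3161) = 1/289

Step 1 — x − y = 18 − (-3161) = 3179. Step 2 — v_17(3179) = 2 (factor: 3179 = (17^2 · 11); the sign does not affect v_p). Step 3 — |x − y|_17 = 17^{-2} = 1/289.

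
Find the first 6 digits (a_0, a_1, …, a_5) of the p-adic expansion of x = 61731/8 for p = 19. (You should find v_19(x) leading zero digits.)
(a_0, …, a_5) = (0, 0, 0, 13, 16, 11)

v_19(61731/8) = 3, so a_0 = ... = a_2 = 0. Factor out: x = 19^3 · u with u = 9/8 a unit in ℤ_19. Expand u iteratively via a_{v+i} = u_i mod 19, u_{i+1} = (u_i − a_{v+i})/19:
  u_0 = 9/8;  a_3 = 13;  u_1 = (u_0 − 13)/19 = -5/8
  u_1 = -5/8;  a_4 = 16;  u_2 = (u_1 − 16)/19 = -7/8
  u_2 = -7/8;  a_5 = 11;  u_3 = (u_2 − 11)/19 = -5/8
Digits: (0, 0, 0, 13, 16, 11).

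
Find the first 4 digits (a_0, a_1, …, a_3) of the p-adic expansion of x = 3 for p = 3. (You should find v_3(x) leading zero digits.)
(a_0, …, a_3) = (0, 1, 0, 0)

v_3(3) = 1, so a_0 = ... = a_0 = 0. Factor out: x = 3^1 · u with u = 1 a unit in ℤ_3. Expand u iteratively via a_{v+i} = u_i mod 3, u_{i+1} = (u_i − a_{v+i})/3:
  u_0 = 1;  a_1 = 1;  u_1 = (u_0 − 1)/3 = 0
  u_1 = 0;  a_2 = 0;  u_2 = (u_1 − 0)/3 = 0
  u_2 = 0;  a_3 = 0;  u_3 = (u_2 − 0)/3 = 0
Digits: (0, 1, 0, 0).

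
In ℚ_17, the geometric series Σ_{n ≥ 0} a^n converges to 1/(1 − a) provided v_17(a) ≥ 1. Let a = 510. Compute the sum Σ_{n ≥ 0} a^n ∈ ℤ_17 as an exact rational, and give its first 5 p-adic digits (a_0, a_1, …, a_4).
Σ a^n = 1/(1 − a) = -1/509;  first 5 digits = (1, 13, 0, 6, 11)

v_17(a) = 1 ≥ 1, so the series converges in ℤ_17 to 1/(1 − a) = 1/(1 − 510) = -1/509. Expand this rational in ℤ_17: compute digits iteratively via d_i = x_i mod 17, x_{i+1} = (x_i − d_i)/17. The first 5 digits are (1, 13, 0, 6, 11).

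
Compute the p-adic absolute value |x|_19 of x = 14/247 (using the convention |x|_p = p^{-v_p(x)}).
|14/247|_19 = 19

Step 1 — compute v_19(x) by factoring powers of 19 out of the numerator and denominator: v_19(14/247) = -1. Step 2 — apply |x|_p = p^{-v_p(x)} = 19^{1} = 19.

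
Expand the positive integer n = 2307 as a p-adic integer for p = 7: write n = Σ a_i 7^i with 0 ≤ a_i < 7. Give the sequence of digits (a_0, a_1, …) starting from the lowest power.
(a_0, a_1, …) = (4, 0, 5, 6)

Repeated division by 7 gives the digits low-to-high: 2307 = 4 + 5·7^2 + 6·7^3. Digit sequence: (4, 0, 5, 6).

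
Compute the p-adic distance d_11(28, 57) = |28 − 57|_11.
d_11(28, 57) = 1

Step 1 — x − y = 28 − 57 = -29. Step 2 — v_11(-29) = 0 (factor: -29 = −(11^0 · 29); the sign does not affect v_p). Step 3 — |x − y|_11 = 11^{0} = 1.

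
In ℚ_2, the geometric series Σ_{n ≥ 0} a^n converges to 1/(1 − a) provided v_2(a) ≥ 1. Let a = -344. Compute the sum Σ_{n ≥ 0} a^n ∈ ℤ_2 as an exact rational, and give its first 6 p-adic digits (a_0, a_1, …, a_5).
Σ a^n = 1/(1 − a) = 1/345;  first 6 digits = (1, 0, 0, 1, 0, 1)

v_2(a) = 3 ≥ 1, so the series converges in ℤ_2 to 1/(1 − a) = 1/(1 − (-344)) = 1/345. Expand this rational in ℤ_2: compute digits iteratively via d_i = x_i mod 2, x_{i+1} = (x_i − d_i)/2. The first 6 digits are (1, 0, 0, 1, 0, 1).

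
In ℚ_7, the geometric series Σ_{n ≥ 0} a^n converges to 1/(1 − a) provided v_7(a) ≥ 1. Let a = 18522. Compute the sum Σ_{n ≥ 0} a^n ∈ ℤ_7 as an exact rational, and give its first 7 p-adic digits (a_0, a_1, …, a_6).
Σ a^n = 1/(1 − a) = -1/18521;  first 7 digits = (1, 0, 0, 5, 0, 1, 4)

v_7(a) = 3 ≥ 1, so the series converges in ℤ_7 to 1/(1 − a) = 1/(1 − 18522) = -1/18521. Expand this rational in ℤ_7: compute digits iteratively via d_i = x_i mod 7, x_{i+1} = (x_i − d_i)/7. The first 7 digits are (1, 0, 0, 5, 0, 1, 4).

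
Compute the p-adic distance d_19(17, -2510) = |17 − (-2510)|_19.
d_19(17, -2510) = 1/361

Step 1 — x − y = 17 − (-2510) = 2527. Step 2 — v_19(2527) = 2 (factor: 2527 = (19^2 · 7); the sign does not affect v_p). Step 3 — |x − y|_19 = 19^{-2} = 1/361.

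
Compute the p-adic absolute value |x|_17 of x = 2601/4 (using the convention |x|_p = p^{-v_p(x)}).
|2601/4|_17 = 1/289

Step 1 — compute v_17(x) by factoring powers of 17 out of the numerator and denominator: v_17(2601/4) = 2. Step 2 — apply |x|_p = p^{-v_p(x)} = 17^{-2} = 1/289.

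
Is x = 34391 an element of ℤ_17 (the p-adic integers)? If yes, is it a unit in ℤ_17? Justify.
x ∈ ℤ_17 but not a unit; v_17(x) = 3 > 0

ℤ_17 = {x ∈ ℚ_17 : v_17(x) ≥ 0} and ℤ_17^× = {x ∈ ℤ_17 : v_17(x) = 0}. Here v_17(34391) = v_17(num) − v_17(den) = 3; compare against these criteria.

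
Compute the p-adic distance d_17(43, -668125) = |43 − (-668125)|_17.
d_17(43, -668125) = 1/83521

Step 1 — x − y = 43 − (-668125) = 668168. Step 2 — v_17(668168) = 4 (factor: 668168 = (17^4 · 8); the sign does not affect v_p). Step 3 — |x − y|_17 = 17^{-4} = 1/83521.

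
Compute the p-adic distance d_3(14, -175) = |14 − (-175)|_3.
d_3(14, -175) = 1/27

Step 1 — x − y = 14 − (-175) = 189. Step 2 — v_3(189) = 3 (factor: 189 = (3^3 · 7); the sign does not affect v_p). Step 3 — |x − y|_3 = 3^{-3} = 1/27.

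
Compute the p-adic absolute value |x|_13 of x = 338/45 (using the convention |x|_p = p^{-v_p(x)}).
|338/45|_13 = 1/169

Step 1 — compute v_13(x) by factoring powers of 13 out of the numerator and denominator: v_13(338/45) = 2. Step 2 — apply |x|_p = p^{-v_p(x)} = 13^{-2} = 1/169.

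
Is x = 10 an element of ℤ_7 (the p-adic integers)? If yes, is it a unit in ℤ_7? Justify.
x ∈ ℤ_7^× (unit); v_7(x) = 0

ℤ_7 = {x ∈ ℚ_7 : v_7(x) ≥ 0} and ℤ_7^× = {x ∈ ℤ_7 : v_7(x) = 0}. Here v_7(10) = v_7(num) − v_7(den) = 0; compare against these criteria.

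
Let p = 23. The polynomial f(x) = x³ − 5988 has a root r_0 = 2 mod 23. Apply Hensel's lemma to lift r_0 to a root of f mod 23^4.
r_3 = 183887 (mod 279841)

Hensel: r_{i+1} = r_i − f(r_i)/f′(r_i) mod 23^{i+2}, where f′(x) = 3x². Iterate:
  r_0 = 2 (mod 23)
  r_1 = 324 (mod 529)
  r_2 = 1382 (mod 12167)
  r_3 = 183887 (mod 279841)
Final: r = 183887 with f(r) ≡ 0 mod 23^4.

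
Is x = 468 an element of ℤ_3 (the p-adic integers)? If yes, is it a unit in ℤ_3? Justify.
x ∈ ℤ_3 but not a unit; v_3(x) = 2 > 0

ℤ_3 = {x ∈ ℚ_3 : v_3(x) ≥ 0} and ℤ_3^× = {x ∈ ℤ_3 : v_3(x) = 0}. Here v_3(468) = v_3(num) − v_3(den) = 2; compare against these criteria.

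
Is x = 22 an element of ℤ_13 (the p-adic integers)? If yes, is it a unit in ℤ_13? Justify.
x ∈ ℤ_13^× (unit); v_13(x) = 0

ℤ_13 = {x ∈ ℚ_13 : v_13(x) ≥ 0} and ℤ_13^× = {x ∈ ℤ_13 : v_13(x) = 0}. Here v_13(22) = v_13(num) − v_13(den) = 0; compare against these criteria.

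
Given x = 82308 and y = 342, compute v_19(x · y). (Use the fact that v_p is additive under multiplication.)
v_19(28149336) = 4

v_p(x) = 3 (factor: 82308 = 19^3 · 12); v_p(y) = 1 (factor: 342 = 19^1 · 18). Additivity: v_p(xy) = v_p(x) + v_p(y) = 3 + 1 = 4. (Direct check: xy = 28149336 = 19^4 · (216).)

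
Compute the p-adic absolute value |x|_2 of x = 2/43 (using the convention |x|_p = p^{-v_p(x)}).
|2/43|_2 = 1/2

Step 1 — compute v_2(x) by factoring powers of 2 out of the numerator and denominator: v_2(2/43) = 1. Step 2 — apply |x|_p = p^{-v_p(x)} = 2^{-1} = 1/2.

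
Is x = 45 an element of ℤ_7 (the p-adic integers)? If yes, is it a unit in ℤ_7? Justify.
x ∈ ℤ_7^× (unit); v_7(x) = 0

ℤ_7 = {x ∈ ℚ_7 : v_7(x) ≥ 0} and ℤ_7^× = {x ∈ ℤ_7 : v_7(x) = 0}. Here v_7(45) = v_7(num) − v_7(den) = 0; compare against these criteria.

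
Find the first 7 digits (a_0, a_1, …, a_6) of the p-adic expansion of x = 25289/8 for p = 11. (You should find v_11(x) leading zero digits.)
(a_0, …, a_6) = (0, 0, 0, 1, 7, 9, 6)

v_11(25289/8) = 3, so a_0 = ... = a_2 = 0. Factor out: x = 11^3 · u with u = 19/8 a unit in ℤ_11. Expand u iteratively via a_{v+i} = u_i mod 11, u_{i+1} = (u_i − a_{v+i})/11:
  u_0 = 19/8;  a_3 = 1;  u_1 = (u_0 − 1)/11 = 1/8
  u_1 = 1/8;  a_4 = 7;  u_2 = (u_1 − 7)/11 = -5/8
  u_2 = -5/8;  a_5 = 9;  u_3 = (u_2 − 9)/11 = -7/8
  u_3 = -7/8;  a_6 = 6;  u_4 = (u_3 − 6)/11 = -5/8
Digits: (0, 0, 0, 1, 7, 9, 6).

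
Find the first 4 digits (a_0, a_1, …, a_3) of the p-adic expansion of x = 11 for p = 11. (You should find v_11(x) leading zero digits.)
(a_0, …, a_3) = (0, 1, 0, 0)

v_11(11) = 1, so a_0 = ... = a_0 = 0. Factor out: x = 11^1 · u with u = 1 a unit in ℤ_11. Expand u iteratively via a_{v+i} = u_i mod 11, u_{i+1} = (u_i − a_{v+i})/11:
  u_0 = 1;  a_1 = 1;  u_1 = (u_0 − 1)/11 = 0
  u_1 = 0;  a_2 = 0;  u_2 = (u_1 − 0)/11 = 0
  u_2 = 0;  a_3 = 0;  u_3 = (u_2 − 0)/11 = 0
Digits: (0, 1, 0, 0).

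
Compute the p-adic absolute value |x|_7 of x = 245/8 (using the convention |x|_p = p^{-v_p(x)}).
|245/8|_7 = 1/49

Step 1 — compute v_7(x) by factoring powers of 7 out of the numerator and denominator: v_7(245/8) = 2. Step 2 — apply |x|_p = p^{-v_p(x)} = 7^{-2} = 1/49.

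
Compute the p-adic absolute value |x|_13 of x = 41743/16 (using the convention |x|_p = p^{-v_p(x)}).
|41743/16|_13 = 1/2197

Step 1 — compute v_13(x) by factoring powers of 13 out of the numerator and denominator: v_13(41743/16) = 3. Step 2 — apply |x|_p = p^{-v_p(x)} = 13^{-3} = 1/2197.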